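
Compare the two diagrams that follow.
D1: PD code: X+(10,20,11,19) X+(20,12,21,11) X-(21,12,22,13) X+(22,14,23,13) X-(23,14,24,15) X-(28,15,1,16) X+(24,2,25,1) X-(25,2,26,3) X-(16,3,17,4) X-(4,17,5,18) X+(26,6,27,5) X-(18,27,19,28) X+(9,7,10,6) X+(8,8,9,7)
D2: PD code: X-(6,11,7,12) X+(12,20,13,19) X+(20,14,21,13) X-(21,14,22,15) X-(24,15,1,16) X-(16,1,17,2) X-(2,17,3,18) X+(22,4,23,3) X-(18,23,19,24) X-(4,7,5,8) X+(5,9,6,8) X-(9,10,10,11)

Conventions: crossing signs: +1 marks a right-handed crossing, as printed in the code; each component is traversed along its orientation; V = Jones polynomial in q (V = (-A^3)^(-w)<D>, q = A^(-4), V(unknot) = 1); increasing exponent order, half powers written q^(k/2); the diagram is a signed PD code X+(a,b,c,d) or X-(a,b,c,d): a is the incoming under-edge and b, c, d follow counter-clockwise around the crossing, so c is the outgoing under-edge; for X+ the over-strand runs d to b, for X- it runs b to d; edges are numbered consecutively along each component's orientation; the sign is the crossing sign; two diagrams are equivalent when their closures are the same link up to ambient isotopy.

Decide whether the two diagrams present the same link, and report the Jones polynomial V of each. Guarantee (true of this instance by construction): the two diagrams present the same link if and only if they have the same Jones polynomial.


equivalent: yes
D1 (bracket A^-4 - 1 + 2A^4 - 2A^8 + 2A^12 - 2A^16 + A^20; 14 crossings at w = 0): V = q^-5 - 2q^-4 + 2q^-3 - 2q^-2 + 2q^-1 - 1 + q
V(D2) = q^-5 - 2q^-4 + 2q^-3 - 2q^-2 + 2q^-1 - 1 + q  (w -4, c 12, <D> = A^-16 - A^-12 + 2A^-8 - 2A^-4 + 2 - 2A^4 + A^8)
key observation: from 14 to 12 crossings by R-moves: one link, two diagrams


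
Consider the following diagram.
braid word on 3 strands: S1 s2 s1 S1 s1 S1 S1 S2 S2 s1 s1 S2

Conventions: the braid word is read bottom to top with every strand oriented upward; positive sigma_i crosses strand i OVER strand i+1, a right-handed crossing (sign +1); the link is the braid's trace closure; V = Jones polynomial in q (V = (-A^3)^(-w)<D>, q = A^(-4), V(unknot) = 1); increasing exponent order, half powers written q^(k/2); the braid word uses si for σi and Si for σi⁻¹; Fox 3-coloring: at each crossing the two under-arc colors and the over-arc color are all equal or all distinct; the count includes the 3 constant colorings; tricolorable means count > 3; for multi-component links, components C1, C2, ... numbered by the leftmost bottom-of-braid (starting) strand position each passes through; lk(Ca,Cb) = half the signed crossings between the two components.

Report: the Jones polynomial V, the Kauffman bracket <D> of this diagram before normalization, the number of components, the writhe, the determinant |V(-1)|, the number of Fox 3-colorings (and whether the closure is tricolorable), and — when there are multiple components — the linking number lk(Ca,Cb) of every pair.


V = -q^-5 + q^-4 - q^-3 + 2q^-2 - q^-1 + 2 - q
<D> = -A^-10 + 2A^-6 - A^-2 + 2A^2 - A^6 + A^10 - A^14 (w = -2)
1 component over 12 crossings, w = -2
9 Fox colorings among 3^12, |V(-1)| = 9: tricolorable
why: the span of V is 6, forcing >= 6 crossings in any diagram


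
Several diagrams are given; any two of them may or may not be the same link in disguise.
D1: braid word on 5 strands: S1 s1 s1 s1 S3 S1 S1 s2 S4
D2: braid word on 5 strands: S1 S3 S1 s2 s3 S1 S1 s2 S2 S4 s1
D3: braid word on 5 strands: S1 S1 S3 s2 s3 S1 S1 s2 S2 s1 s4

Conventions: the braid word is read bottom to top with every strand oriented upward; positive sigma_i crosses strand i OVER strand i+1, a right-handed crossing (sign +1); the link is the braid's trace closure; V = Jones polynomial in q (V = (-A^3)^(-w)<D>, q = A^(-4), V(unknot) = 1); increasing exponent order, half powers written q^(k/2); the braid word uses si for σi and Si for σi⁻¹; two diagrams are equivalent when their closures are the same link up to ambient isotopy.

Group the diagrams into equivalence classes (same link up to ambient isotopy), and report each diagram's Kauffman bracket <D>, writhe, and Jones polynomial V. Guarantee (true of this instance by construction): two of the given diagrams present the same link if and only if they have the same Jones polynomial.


grouping into links: {D1} | {D2, D3}
V(D1) = -q^(-1/2) - q^(1/2)  (w -1, c 9, <D> = A^-5 + A^-1)
D2 (bracket A^-7 + A^-3 + A - A^9; 11 crossings at w = -3): V = q^(-9/2) - q^(-5/2) - q^(-3/2) - q^(-1/2)
V(D3) = q^(-9/2) - q^(-5/2) - q^(-3/2) - q^(-1/2)  (w -1, c 11, <D> = A^-1 + A^3 + A^7 - A^15)
key observation: 2 classes among 3 diagrams; unequal V(q) rules out equality


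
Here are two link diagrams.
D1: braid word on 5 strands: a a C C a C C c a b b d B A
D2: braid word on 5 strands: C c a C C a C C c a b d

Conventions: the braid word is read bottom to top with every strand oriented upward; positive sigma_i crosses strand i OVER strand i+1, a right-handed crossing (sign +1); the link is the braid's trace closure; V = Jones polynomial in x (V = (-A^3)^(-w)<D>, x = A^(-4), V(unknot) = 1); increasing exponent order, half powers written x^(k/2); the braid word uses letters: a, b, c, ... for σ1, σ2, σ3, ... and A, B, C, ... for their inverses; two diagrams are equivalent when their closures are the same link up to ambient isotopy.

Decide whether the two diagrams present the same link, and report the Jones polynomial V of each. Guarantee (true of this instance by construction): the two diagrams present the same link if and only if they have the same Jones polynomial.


equivalent: yes
V(D1) = -x^-3 + x^-2 - x^-1 + 3 - x + x^2 - x^3  (w +2, c 14, <D> = -A^-6 + A^-2 - A^2 + 3A^6 - A^10 + A^14 - A^18)
V(D2) = -x^-3 + x^-2 - x^-1 + 3 - x + x^2 - x^3  [12 crossings, <D> = -A^-6 + A^-2 - A^2 + 3A^6 - A^10 + A^14 - A^18, w = +2]
key observation: all 2 diagrams share one V(x), hence one class


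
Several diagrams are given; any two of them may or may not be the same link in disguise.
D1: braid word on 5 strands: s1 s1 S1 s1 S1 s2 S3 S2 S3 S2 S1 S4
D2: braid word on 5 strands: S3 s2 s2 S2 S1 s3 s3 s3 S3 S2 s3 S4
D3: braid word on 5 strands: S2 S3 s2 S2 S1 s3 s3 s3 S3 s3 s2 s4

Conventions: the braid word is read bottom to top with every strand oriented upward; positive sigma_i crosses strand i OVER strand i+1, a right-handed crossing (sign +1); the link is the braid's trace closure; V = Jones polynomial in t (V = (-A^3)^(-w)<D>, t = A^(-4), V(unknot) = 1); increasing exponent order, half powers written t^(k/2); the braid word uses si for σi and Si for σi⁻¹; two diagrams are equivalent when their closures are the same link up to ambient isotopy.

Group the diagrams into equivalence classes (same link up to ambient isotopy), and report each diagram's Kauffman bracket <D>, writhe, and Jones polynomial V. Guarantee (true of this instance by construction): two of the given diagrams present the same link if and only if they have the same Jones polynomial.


classes: {D1} | {D2, D3}
V(D1) = t^-3 + t^-2 + t^-1 + 1  [12 crossings, <D> = A^-12 + A^-8 + A^-4 + 1, w = -4]
V(D2) = 1 + t + t^2 + t^3  [12 crossings, <D> = A^-12 + A^-8 + A^-4 + 1, w = 0]
V(D3) = 1 + t + t^2 + t^3  (w +2, c 12, <D> = A^-6 + A^-2 + A^2 + A^6)
insight: 2 classes among 3 diagrams; unequal V(t) rules out equality


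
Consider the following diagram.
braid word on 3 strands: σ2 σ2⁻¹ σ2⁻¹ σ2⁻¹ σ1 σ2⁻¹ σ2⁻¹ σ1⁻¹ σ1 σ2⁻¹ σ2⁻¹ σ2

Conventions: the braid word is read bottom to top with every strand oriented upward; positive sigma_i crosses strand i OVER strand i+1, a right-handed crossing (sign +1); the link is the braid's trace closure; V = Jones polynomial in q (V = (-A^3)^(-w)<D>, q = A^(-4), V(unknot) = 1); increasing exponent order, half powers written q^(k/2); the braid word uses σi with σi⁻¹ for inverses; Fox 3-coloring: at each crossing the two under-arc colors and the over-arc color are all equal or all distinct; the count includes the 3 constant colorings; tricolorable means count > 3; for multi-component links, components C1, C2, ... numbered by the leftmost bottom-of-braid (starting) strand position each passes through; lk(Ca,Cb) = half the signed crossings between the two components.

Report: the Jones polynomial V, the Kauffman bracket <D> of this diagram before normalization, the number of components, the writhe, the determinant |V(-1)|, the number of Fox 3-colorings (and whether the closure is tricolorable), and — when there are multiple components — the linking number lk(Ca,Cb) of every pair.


V(q) = -q^-7 + q^-6 - q^-5 + q^-4 + q^-2
bracket: A^-4 + A^4 - A^8 + A^12 - A^16, w = -4
1 component, writhe -4, over 12 crossings
det 5, colorings 3 of 3^12 — not tricolorable
observation: free reduction leaves σ2⁻¹ σ2⁻¹ σ1 σ2⁻¹ σ2⁻¹ σ2⁻¹ of the original 12 letters


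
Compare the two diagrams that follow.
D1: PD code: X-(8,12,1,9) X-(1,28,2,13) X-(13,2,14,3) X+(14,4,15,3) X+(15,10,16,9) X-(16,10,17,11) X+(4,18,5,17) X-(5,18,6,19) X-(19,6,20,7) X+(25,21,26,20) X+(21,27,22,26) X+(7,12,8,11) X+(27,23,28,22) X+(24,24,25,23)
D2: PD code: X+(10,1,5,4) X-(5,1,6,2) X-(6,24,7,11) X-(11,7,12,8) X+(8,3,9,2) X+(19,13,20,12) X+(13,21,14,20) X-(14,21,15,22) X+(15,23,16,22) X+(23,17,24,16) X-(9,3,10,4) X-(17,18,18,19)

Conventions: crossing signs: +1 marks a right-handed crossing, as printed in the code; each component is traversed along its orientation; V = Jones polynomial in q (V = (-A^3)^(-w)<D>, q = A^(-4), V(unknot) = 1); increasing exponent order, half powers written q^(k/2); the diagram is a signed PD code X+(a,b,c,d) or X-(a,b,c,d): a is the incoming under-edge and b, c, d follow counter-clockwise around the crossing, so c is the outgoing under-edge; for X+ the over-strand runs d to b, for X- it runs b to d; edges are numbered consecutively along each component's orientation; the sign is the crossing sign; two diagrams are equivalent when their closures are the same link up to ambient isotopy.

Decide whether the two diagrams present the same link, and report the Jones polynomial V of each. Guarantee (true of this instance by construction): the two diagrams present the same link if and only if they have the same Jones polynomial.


equivalent: yes
V(D1) = q^-2 + q^-1 + 2 + q - q^4  (w +2, c 14, <D> = -A^-10 + A^2 + 2A^6 + A^10 + A^14)
V(D2) = q^-2 + q^-1 + 2 + q - q^4  (w 0, c 12, <D> = -A^-16 + A^-4 + 2 + A^4 + A^8)
why: all 2 diagrams share one V(q), hence one class


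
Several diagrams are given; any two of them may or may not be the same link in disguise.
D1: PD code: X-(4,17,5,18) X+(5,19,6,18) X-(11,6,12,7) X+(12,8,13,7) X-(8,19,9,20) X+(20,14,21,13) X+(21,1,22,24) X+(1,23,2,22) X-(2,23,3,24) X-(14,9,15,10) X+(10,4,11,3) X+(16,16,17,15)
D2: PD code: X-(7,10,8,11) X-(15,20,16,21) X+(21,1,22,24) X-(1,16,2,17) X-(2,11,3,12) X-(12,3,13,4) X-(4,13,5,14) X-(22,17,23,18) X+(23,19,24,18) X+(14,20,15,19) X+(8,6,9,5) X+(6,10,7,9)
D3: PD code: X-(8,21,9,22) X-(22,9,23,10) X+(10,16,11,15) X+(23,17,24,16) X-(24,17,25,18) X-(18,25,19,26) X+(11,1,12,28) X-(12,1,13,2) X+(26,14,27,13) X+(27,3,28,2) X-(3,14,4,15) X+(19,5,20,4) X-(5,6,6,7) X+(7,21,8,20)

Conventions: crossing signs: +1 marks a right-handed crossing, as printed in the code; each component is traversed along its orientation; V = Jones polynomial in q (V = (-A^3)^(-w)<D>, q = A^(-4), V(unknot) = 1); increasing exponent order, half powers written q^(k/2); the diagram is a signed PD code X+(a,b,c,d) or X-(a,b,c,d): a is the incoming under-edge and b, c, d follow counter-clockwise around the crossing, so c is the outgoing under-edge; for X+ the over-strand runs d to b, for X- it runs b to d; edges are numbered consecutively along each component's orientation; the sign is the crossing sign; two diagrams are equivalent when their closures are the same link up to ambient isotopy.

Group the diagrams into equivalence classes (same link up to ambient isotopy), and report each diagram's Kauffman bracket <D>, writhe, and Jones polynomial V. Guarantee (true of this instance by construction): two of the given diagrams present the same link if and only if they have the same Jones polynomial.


equivalence classes: {D1} | {D2} | {D3}
D1 (bracket A^-2 - A^2 + A^6 - A^10 + A^14; 12 crossings at w = +2): V = q^-2 - q^-1 + 1 - q + q^2
V(D2) = -q^-4 + q^-3 + q^-1  (w -2, c 12, <D> = A^-2 + A^6 - A^10)
V(D3) = 1  [14 crossings, <D> = 1, w = 0]
key observation: 3 values of V(q) split the 3 diagrams


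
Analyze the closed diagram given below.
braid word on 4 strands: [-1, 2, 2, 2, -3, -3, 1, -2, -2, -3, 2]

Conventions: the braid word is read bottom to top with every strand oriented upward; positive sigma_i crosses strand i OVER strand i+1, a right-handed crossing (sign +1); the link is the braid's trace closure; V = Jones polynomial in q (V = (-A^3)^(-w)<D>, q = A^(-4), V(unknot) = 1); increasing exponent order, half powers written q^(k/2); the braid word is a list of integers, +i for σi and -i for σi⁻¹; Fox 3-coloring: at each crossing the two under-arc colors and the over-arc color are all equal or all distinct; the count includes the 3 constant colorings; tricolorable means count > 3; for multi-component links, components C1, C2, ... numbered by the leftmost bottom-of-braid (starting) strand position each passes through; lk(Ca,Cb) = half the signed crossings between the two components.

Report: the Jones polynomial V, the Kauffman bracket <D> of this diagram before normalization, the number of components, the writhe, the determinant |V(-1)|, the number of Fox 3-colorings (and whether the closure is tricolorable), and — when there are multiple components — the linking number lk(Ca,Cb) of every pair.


V = -q^-5 + q^-4 - 2q^-3 + 4q^-2 - 3q^-1 + 4 - 3q + 2q^2 - q^3
<D> = A^-15 - 2A^-11 + 3A^-7 - 4A^-3 + 3A - 4A^5 + 2A^9 - A^13 + A^17 (w = -1)
1 component over 11 crossings, w = -1
9 Fox colorings among 3^11, |V(-1)| = 21: tricolorable
why: |V(-1)| = 21: so tricolorable, since 3 divides 21


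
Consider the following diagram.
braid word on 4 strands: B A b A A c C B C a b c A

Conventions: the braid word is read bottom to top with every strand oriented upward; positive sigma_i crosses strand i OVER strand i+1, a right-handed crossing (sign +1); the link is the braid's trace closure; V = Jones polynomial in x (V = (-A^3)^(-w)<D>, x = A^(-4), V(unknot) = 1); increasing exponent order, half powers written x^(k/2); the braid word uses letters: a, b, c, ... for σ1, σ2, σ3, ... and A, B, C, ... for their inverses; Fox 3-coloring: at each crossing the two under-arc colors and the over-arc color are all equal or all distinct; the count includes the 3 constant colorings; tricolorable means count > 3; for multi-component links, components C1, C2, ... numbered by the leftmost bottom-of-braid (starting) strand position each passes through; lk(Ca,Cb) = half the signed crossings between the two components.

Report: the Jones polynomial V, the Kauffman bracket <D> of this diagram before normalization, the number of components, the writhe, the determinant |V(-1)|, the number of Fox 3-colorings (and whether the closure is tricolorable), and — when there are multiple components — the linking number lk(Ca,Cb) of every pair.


Jones polynomial: V(x) = -x^-6 + x^-5 - x^-4 + 2x^-3 - x^-2 + x^-1
<D> = -A^-5 + A^-1 - 2A^3 + A^7 - A^11 + A^15; writhe -3
components 1, writhe -3 (13 crossings)
3-colorings: 3 of 3^13, det 7 — not tricolorable
note: inverse pairs cancel, leaving σ2⁻¹ σ1⁻¹ σ2 σ1⁻¹ σ1⁻¹ σ2⁻¹ σ3⁻¹ σ1 σ2 σ3 σ1⁻¹


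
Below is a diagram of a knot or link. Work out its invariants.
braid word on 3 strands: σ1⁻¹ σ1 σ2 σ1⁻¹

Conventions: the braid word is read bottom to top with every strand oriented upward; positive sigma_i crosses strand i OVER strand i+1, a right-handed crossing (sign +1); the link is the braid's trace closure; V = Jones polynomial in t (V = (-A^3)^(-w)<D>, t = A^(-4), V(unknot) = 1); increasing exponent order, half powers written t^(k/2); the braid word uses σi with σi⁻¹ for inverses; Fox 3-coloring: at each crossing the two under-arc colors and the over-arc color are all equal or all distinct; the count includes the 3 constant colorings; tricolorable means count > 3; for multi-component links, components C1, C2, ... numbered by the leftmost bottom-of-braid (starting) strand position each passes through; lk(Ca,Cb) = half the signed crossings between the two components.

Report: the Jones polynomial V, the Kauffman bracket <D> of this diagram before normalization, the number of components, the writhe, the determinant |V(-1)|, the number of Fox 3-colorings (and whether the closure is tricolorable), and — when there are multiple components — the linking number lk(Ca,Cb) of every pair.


V = 1
<D> = 1 (w = 0)
1 component over 4 crossings, w = 0
3 Fox colorings among 3^4, |V(-1)| = 1: not tricolorable
why: w = 0 shifts under R1 moves; the (-A^3)^(0) factor cancels that in V


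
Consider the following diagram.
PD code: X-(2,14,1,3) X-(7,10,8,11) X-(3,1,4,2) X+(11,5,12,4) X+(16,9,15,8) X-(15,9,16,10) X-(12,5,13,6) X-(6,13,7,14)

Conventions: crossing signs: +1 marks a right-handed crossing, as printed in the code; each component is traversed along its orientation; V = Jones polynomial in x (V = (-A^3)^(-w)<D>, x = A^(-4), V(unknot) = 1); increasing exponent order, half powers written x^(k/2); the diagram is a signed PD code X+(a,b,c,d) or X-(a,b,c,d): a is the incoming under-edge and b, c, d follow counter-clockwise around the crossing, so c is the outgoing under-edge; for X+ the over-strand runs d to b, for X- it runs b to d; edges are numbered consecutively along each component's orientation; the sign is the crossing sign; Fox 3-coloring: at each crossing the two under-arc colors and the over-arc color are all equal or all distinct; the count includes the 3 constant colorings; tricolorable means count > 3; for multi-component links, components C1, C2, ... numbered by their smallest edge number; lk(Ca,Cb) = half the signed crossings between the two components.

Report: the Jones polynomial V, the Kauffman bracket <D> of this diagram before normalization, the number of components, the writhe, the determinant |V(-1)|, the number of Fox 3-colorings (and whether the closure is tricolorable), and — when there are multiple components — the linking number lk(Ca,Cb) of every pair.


Jones polynomial: V(x) = x^-3 + x^-2 + x^-1 + 1
<D> = A^-12 + A^-8 + A^-4 + 1; writhe -4
components 3, writhe -4 (8 crossings)
linking number lk(C1,C2) = -1
lk(C1,C3): 0
lk(C2,C3) = 0
3-colorings: 9 of 3^8, det 0 — tricolorable
note: the 3 component pairs carry total linking -1


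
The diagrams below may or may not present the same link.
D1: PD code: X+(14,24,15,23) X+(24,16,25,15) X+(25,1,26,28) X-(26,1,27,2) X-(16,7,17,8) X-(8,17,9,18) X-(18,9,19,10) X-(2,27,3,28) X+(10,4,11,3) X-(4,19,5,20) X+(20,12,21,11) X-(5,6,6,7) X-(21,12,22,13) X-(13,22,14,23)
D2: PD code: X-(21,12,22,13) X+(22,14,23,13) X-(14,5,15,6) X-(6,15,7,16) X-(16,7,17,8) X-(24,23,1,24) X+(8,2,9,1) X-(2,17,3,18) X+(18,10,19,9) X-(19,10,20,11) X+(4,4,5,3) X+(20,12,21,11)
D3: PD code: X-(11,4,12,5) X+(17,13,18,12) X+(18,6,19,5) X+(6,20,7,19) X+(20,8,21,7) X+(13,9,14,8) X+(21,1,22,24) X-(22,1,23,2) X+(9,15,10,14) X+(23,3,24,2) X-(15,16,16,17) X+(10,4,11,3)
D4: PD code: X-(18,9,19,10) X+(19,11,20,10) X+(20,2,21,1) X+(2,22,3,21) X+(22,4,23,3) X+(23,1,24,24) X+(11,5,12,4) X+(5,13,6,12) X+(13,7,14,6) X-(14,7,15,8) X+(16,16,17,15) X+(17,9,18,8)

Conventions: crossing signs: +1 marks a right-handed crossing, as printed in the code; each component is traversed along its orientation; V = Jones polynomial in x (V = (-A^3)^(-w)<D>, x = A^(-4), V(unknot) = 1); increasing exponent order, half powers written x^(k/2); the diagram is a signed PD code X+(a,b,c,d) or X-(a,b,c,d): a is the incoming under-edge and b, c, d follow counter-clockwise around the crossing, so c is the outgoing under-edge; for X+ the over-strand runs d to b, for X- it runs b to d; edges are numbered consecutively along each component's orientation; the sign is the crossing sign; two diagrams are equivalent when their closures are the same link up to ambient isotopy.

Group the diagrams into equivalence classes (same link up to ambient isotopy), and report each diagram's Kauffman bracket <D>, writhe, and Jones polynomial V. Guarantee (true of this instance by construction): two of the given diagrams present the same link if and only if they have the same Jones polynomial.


equivalence classes: {D1, D2} | {D3, D4}
D1 (bracket A^-16 - A^-12 + 2A^-8 - 2A^-4 + 2 - 2A^4 + A^8; 14 crossings at w = -4): V = x^-5 - 2x^-4 + 2x^-3 - 2x^-2 + 2x^-1 - 1 + x
V(D2) = x^-5 - 2x^-4 + 2x^-3 - 2x^-2 + 2x^-1 - 1 + x  (w -2, c 12, <D> = A^-10 - A^-6 + 2A^-2 - 2A^2 + 2A^6 - 2A^10 + A^14)
V(D3) = x^2 + 2x^4 - 2x^5 + x^6 - 2x^7 + x^8  [12 crossings, <D> = A^-14 - 2A^-10 + A^-6 - 2A^-2 + 2A^2 + A^10, w = +6]
D4 (bracket A^-8 - 2A^-4 + 1 - 2A^4 + 2A^8 + A^16; 12 crossings at w = +8): V = x^2 + 2x^4 - 2x^5 + x^6 - 2x^7 + x^8
observation: 2 classes among 4 diagrams; unequal V(x) rules out equality


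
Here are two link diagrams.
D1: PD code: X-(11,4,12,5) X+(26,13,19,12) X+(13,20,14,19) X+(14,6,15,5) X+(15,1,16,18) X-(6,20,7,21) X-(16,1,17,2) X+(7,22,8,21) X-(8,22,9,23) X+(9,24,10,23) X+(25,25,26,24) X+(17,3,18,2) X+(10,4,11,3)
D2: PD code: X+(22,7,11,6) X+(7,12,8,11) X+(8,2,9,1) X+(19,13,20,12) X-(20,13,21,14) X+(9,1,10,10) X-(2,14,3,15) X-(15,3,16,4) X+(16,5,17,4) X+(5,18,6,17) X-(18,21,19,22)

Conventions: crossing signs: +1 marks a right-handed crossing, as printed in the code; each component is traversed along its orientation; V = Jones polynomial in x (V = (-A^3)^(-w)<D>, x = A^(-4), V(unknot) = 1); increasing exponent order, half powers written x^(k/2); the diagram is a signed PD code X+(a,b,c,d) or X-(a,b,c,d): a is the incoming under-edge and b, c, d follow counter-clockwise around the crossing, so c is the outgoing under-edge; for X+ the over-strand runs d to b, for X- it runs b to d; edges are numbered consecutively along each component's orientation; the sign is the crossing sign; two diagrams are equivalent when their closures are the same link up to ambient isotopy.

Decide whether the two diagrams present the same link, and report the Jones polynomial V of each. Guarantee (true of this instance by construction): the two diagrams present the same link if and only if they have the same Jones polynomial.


equivalent: yes
V(D1) = -x^(1/2) - x^(5/2)  (w +5, c 13, <D> = A^5 + A^13)
V(D2) = -x^(1/2) - x^(5/2)  [11 crossings, <D> = A^-1 + A^7, w = +3]
key observation: Reidemeister moves carry D1 (13 crossings) to D2 (11)


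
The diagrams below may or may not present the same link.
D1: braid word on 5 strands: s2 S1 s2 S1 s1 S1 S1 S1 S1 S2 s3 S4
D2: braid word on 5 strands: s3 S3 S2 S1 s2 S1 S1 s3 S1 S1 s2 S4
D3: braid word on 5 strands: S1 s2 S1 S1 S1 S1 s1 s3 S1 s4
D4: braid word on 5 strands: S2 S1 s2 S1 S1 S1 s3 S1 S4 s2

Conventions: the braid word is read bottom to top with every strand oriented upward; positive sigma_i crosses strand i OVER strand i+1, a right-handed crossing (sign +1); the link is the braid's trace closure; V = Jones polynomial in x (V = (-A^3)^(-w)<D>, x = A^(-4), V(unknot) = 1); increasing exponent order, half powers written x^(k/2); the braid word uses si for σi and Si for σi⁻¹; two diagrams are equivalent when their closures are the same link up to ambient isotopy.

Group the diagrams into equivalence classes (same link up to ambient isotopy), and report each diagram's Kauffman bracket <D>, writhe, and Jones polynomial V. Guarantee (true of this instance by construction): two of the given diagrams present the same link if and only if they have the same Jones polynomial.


equivalence classes: {D1, D2, D3, D4}
D1 (bracket A^-4 + A^4 - A^8 + A^12 - A^16; 12 crossings at w = -4): V = -x^-7 + x^-6 - x^-5 + x^-4 + x^-2
V(D2) = -x^-7 + x^-6 - x^-5 + x^-4 + x^-2  (w -4, c 12, <D> = A^-4 + A^4 - A^8 + A^12 - A^16)
D3 (bracket A^2 + A^10 - A^14 + A^18 - A^22; 10 crossings at w = -2): V = -x^-7 + x^-6 - x^-5 + x^-4 + x^-2
V(D4) = -x^-7 + x^-6 - x^-5 + x^-4 + x^-2  (w -4, c 10, <D> = A^-4 + A^4 - A^8 + A^12 - A^16)
key observation: one V(x) for all 4 diagrams — one class (guaranteed)


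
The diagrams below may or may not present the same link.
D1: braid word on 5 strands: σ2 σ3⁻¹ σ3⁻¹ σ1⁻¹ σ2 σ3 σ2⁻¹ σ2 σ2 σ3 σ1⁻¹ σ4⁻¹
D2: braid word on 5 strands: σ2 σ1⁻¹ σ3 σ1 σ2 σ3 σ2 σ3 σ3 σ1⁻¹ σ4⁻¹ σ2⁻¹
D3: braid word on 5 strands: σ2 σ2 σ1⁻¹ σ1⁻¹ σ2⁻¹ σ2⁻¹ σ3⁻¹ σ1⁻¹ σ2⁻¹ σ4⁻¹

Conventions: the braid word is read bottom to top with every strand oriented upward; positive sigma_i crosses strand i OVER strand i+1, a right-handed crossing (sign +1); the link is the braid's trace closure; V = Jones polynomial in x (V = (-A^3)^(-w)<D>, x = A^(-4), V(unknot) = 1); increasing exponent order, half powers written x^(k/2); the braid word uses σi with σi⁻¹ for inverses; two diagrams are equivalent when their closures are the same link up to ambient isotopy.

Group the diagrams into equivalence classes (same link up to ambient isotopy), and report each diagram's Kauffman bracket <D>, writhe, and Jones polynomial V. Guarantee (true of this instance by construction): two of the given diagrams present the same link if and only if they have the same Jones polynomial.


classes: {D1} | {D2} | {D3}
V(D1) = x^-2 - x^-1 + 2 - 2x + x^2 - x^3 + x^4  [12 crossings, <D> = A^-16 - A^-12 + A^-8 - 2A^-4 + 2 - A^4 + A^8, w = 0]
D2 (bracket -A^-16 + A^-12 - A^-8 + A^-4 + A^4; 12 crossings at w = +4): V = x^2 + x^4 - x^5 + x^6 - x^7
V(D3) = -x^-6 + x^-5 - x^-4 + 2x^-3 - x^-2 + x^-1  (w -6, c 10, <D> = A^-14 - A^-10 + 2A^-6 - A^-2 + A^2 - A^6)
insight: comparing 3 Jones polynomials yields 3 groups


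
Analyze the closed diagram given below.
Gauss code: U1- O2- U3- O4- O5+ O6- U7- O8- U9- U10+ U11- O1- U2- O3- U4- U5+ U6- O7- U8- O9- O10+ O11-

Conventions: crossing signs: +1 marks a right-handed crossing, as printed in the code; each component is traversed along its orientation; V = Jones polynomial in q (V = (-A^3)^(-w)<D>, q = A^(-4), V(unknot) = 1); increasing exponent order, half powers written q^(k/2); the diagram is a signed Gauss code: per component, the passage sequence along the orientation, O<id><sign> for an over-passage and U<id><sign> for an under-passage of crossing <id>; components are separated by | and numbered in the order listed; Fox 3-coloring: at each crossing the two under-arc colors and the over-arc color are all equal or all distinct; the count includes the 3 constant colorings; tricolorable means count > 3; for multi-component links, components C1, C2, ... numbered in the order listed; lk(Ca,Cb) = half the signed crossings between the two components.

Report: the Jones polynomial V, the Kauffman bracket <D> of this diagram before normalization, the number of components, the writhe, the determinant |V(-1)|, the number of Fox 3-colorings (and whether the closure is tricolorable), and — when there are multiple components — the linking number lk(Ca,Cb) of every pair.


V = -q^-10 + q^-9 - q^-8 + q^-7 - q^-6 + q^-5 + q^-3
<D> = -A^-9 - A^-1 + A^3 - A^7 + A^11 - A^15 + A^19 (w = -7)
1 component over 11 crossings, w = -7
3 Fox colorings among 3^11, |V(-1)| = 7: not tricolorable
why: w = -7 shifts under R1 moves; the (-A^3)^(7) factor cancels that in V


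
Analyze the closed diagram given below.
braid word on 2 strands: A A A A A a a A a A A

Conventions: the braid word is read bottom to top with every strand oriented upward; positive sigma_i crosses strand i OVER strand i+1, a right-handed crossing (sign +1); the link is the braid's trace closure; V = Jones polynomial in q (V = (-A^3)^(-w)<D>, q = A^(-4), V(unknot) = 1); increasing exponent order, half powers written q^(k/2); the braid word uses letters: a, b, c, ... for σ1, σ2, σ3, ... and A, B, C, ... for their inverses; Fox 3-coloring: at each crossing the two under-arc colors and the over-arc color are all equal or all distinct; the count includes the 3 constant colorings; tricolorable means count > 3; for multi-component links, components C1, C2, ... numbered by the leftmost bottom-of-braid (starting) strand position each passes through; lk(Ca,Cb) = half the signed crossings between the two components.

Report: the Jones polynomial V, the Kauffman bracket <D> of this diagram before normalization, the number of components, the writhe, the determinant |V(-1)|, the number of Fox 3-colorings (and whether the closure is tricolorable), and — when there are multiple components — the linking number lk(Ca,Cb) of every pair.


Jones polynomial: V(q) = -q^-7 + q^-6 - q^-5 + q^-4 + q^-2
<D> = -A^-7 - A + A^5 - A^9 + A^13; writhe -5
components 1, writhe -5 (11 crossings)
3-colorings: 3 of 3^11, det 5 — not tricolorable
note: w = -5 (over 11 crossings) is diagram-only; (-A^3)^(5) removes it from V


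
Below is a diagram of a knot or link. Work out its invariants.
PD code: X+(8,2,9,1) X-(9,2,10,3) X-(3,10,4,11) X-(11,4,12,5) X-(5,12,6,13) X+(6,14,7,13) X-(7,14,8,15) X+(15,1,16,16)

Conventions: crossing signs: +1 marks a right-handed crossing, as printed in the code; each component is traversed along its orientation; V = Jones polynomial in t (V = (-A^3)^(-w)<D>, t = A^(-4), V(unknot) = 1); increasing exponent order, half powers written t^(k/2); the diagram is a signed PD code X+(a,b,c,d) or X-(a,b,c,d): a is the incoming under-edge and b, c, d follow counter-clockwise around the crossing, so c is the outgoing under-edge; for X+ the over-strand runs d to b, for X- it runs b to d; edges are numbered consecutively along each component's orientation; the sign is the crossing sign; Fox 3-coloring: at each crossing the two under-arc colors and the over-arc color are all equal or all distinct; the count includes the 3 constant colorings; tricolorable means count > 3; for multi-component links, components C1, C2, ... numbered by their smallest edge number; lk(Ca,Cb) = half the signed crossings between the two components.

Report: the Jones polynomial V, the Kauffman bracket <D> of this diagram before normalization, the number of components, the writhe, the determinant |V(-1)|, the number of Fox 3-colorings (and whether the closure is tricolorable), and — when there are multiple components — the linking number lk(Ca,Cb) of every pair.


V = -t^-4 + t^-3 + t^-1
<D> = A^-2 + A^6 - A^10 (w = -2)
1 component over 8 crossings, w = -2
9 Fox colorings among 3^8, |V(-1)| = 3: tricolorable
why: det 3 = |V(-1)|; divisible by 3, so tricolorable


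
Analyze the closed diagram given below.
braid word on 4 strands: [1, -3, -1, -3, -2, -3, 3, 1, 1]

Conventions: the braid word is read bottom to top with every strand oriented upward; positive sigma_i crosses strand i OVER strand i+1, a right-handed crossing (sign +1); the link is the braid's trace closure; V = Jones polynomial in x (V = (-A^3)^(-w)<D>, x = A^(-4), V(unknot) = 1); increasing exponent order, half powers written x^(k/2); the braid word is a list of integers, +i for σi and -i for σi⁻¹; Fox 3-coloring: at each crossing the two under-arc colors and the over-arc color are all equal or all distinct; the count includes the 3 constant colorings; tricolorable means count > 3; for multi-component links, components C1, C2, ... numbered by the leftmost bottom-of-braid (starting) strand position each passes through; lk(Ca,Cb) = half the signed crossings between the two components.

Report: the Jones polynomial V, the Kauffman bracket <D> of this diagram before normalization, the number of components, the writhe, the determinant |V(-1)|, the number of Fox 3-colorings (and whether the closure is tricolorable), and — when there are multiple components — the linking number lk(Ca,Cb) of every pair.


V = x^-2 + 2 + x^2
<D> = -A^-11 - 2A^-3 - A^5 (w = -1)
3 components over 9 crossings, w = -1
lk(C1,C2): +1
lk(C1,C3) = 0
linking number lk(C2,C3) = -1
3 Fox colorings among 3^9, |V(-1)| = 4: not tricolorable
why: span 4 respects span(V) <= c + mu - 1 = 11 for this 3-component diagram


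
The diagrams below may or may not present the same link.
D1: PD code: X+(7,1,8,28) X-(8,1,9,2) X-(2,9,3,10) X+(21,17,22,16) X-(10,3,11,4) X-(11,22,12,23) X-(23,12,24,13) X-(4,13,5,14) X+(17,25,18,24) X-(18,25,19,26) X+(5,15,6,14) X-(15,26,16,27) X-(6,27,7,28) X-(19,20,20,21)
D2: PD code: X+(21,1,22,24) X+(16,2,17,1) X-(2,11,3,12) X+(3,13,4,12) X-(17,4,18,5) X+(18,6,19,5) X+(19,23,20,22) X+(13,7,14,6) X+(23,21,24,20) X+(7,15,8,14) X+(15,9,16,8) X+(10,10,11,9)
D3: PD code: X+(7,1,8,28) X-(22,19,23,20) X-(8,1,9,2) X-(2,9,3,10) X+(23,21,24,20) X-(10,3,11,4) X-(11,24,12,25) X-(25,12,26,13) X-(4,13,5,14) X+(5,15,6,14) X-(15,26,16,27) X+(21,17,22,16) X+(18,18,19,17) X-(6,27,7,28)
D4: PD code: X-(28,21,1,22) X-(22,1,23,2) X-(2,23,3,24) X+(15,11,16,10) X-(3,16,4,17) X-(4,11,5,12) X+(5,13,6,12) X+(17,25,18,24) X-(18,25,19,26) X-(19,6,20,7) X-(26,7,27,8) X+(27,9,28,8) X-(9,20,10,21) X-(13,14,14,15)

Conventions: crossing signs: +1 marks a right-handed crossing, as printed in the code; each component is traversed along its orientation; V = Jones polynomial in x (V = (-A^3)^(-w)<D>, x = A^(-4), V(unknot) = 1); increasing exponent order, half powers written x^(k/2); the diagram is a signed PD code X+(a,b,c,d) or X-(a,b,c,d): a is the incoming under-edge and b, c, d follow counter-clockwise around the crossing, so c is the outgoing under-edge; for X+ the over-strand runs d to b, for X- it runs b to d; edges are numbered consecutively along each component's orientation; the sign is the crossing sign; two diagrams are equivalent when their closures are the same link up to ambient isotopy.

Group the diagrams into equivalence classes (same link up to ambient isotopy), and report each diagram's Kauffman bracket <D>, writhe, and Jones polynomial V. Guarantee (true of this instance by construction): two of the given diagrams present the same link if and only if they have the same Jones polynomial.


equivalence classes: {D1, D3, D4} | {D2}
D1 (bracket A^-10 + 2A^-2 - 2A^2 + A^6 - 2A^10 + A^14; 14 crossings at w = -6): V = x^-8 - 2x^-7 + x^-6 - 2x^-5 + 2x^-4 + x^-2
D2 (bracket A^-8 - 2A^-4 + 1 - 2A^4 + 2A^8 + A^16; 12 crossings at w = +8): V = x^2 + 2x^4 - 2x^5 + x^6 - 2x^7 + x^8
V(D3) = x^-8 - 2x^-7 + x^-6 - 2x^-5 + 2x^-4 + x^-2  [14 crossings, <D> = A^-4 + 2A^4 - 2A^8 + A^12 - 2A^16 + A^20, w = -4]
V(D4) = x^-8 - 2x^-7 + x^-6 - 2x^-5 + 2x^-4 + x^-2  (w -6, c 14, <D> = A^-10 + 2A^-2 - 2A^2 + A^6 - 2A^10 + A^14)
key observation: V(x) takes 2 values over 4 diagrams, fixing the grouping


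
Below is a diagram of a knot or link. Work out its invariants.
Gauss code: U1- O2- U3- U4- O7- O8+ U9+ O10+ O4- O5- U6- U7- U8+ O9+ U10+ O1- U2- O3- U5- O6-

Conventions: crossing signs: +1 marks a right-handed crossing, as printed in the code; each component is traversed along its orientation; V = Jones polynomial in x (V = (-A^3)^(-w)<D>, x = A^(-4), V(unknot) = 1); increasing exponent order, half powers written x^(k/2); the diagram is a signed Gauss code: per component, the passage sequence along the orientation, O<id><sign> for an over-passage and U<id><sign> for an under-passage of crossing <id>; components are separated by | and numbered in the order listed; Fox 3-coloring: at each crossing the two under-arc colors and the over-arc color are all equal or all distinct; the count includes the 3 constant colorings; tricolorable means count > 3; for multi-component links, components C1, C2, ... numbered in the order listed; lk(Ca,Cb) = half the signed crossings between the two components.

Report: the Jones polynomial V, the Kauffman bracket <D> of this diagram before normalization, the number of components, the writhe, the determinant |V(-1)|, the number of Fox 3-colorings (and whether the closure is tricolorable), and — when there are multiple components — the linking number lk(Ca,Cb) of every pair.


V = -x^-6 + x^-5 - x^-4 + 2x^-3 - x^-2 + x^-1
<D> = A^-8 - A^-4 + 2 - A^4 + A^8 - A^12 (w = -4)
1 component over 10 crossings, w = -4
3 Fox colorings among 3^10, |V(-1)| = 7: not tricolorable
why: |V(-1)| = 7: so not tricolorable, since 3 does not divide 7


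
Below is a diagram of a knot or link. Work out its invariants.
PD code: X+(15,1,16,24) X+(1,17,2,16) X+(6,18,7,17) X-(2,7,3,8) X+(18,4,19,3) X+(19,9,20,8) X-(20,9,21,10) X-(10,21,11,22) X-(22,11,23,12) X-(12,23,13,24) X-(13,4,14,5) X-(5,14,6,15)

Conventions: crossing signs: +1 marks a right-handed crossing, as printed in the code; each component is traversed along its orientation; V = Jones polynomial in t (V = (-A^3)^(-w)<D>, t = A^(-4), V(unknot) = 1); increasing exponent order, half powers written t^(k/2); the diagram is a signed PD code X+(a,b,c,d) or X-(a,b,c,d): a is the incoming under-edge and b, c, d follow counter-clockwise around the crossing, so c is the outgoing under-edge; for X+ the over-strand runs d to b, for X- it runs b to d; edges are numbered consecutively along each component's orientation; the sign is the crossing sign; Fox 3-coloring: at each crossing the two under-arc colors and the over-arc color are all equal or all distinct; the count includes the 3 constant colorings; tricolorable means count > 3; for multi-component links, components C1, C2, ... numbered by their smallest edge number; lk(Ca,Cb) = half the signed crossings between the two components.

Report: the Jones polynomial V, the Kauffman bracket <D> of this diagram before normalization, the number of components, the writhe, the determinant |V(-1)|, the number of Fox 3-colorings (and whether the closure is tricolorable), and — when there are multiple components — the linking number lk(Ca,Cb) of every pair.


V(t) = -t^-6 + 3t^-5 - 5t^-4 + 6t^-3 - 6t^-2 + 6t^-1 - 4 + 3t - t^2
bracket: -A^-14 + 3A^-10 - 4A^-6 + 6A^-2 - 6A^2 + 6A^6 - 5A^10 + 3A^14 - A^18, w = -2
1 component, writhe -2, over 12 crossings
det 35, colorings 3 of 3^12 — not tricolorable
observation: V spans 8 powers of t: at least 8 crossings in any diagram


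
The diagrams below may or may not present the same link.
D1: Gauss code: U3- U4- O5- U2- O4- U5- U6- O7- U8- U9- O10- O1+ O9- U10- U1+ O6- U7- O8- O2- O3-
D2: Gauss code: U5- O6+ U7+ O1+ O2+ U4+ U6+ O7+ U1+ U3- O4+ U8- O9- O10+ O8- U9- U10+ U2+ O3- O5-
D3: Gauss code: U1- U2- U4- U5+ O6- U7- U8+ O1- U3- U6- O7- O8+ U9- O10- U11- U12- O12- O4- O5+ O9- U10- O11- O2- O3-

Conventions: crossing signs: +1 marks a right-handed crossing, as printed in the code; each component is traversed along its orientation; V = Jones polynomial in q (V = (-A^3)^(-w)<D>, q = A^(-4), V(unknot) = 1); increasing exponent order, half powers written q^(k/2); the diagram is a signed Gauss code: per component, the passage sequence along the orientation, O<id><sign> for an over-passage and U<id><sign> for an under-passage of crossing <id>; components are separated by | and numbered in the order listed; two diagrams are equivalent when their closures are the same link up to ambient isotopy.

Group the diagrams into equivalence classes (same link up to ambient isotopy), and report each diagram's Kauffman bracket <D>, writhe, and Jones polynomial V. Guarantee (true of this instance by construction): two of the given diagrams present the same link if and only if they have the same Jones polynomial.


equivalence classes: {D1, D3} | {D2}
D1 (bracket A^-16 + 2A^-8 - 2A^-4 + 1 - 2A^4 + A^8; 10 crossings at w = -8): V = q^-8 - 2q^-7 + q^-6 - 2q^-5 + 2q^-4 + q^-2
D2 (bracket -A^-18 + A^-14 - A^-10 + 2A^-6 - A^-2 + A^2; 10 crossings at w = +2): V = q - q^2 + 2q^3 - q^4 + q^5 - q^6
V(D3) = q^-8 - 2q^-7 + q^-6 - 2q^-5 + 2q^-4 + q^-2  [12 crossings, <D> = A^-16 + 2A^-8 - 2A^-4 + 1 - 2A^4 + A^8, w = -8]
key observation: comparing 3 Jones polynomials yields 2 groups


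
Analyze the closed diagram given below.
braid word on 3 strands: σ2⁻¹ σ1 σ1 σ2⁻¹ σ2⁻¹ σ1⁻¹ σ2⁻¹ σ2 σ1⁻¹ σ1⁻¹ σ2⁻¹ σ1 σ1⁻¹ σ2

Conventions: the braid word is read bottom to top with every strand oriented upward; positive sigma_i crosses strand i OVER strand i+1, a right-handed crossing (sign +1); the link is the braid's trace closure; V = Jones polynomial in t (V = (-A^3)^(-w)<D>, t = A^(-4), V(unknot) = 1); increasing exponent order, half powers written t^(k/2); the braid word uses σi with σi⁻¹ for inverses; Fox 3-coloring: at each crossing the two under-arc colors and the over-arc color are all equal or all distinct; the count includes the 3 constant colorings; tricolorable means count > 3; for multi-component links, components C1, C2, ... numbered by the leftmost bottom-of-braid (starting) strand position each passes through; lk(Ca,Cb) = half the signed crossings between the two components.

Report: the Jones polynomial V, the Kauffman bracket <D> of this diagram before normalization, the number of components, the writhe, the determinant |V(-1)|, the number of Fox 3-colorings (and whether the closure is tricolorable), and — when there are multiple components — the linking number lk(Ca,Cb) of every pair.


V = t^-7 - 2t^-6 + 2t^-5 - 3t^-4 + 3t^-3 - 2t^-2 + 2t^-1
<D> = 2A^-8 - 2A^-4 + 3 - 3A^4 + 2A^8 - 2A^12 + A^16 (w = -4)
1 component over 14 crossings, w = -4
9 Fox colorings among 3^14, |V(-1)| = 15: tricolorable
why: w = -4 (over 14 crossings) is diagram-only; (-A^3)^(4) removes it from V
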